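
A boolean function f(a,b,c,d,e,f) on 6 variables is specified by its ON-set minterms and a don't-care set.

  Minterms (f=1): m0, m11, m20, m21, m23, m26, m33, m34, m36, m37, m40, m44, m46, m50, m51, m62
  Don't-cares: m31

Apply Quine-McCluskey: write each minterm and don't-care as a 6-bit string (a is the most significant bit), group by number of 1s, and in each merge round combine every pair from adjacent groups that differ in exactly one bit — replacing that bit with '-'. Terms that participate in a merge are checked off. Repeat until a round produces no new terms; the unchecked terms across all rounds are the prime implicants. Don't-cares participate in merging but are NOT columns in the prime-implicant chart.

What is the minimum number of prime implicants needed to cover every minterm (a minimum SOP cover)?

11

[col 0] 000000, 001011, 010100*, 010101*, 010111*, 011010, 011111*, 100001*, 100010*, 100100*, 100101*, 101000*, 101100*, 101110*, 110010*, 110011*, 111110*
[col 1] 01-111, 0101-1, 01010-, 1-0010, 1-1110, 10-100, 100-01, 10010-, 101-00, 1011-0, 11001-
Prime implicants: 000000, 001011, 01-111, 0101-1, 01010-, 011010, 1-0010, 1-1110, 10-100, 100-01, 10010-, 101-00, 1011-0, 11001-
PI chart (minterm → PIs covering it):
  0 | 000000  (sole → essential)
  11 | 001011  (sole → essential)
  20 | 01010-  (sole → essential)
  21 | 0101-1,01010-
  23 | 01-111,0101-1
  26 | 011010  (sole → essential)
  33 | 100-01  (sole → essential)
  34 | 1-0010  (sole → essential)
  36 | 10-100,10010-
  37 | 100-01,10010-
  40 | 101-00  (sole → essential)
  44 | 10-100,101-00,1011-0
  46 | 1-1110,1011-0
  50 | 1-0010,11001-
  51 | 11001-  (sole → essential)
  62 | 1-1110  (sole → essential)
Essential prime implicants: 000000, 001011, 01010-, 011010, 1-0010, 1-1110, 100-01, 101-00, 11001-
Petrick residual → 01-111, 10-100
Minimum SOP uses 11 PIs: a'b'c'd'e'f' + a'b'cd'ef + a'bdef + a'bc'de' + a'bcd'ef' + ac'd'ef' + acdef' + ab'de'f' + ab'c'e'f + ab'ce'f' + abc'd'e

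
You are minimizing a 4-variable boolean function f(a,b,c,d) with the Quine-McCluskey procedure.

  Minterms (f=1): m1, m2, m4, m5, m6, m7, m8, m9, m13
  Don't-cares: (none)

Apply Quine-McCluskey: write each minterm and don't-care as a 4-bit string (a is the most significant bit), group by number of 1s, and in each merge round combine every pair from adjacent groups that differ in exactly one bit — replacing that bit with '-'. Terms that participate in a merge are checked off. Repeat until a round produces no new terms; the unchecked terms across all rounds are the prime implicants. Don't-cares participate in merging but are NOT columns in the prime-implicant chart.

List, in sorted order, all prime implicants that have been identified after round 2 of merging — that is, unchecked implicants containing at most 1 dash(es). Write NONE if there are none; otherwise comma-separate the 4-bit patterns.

size-2^0 implicants → 0001(✓)  0010(✓)  0100(✓)  0101(✓)  0110(✓)  0111(✓)  1000(✓)  1001(✓)  1101(✓)
size-2^1 implicants → -001(✓)  -101(✓)  0-01(✓)  0-10  01-0(✓)  01-1(✓)  010-(✓)  011-(✓)  1-01(✓)  100-
size-2^2 implicants → --01  01--
Unchecked terms (primes): --01, 0-10, 01--, 100-

0-10, 100-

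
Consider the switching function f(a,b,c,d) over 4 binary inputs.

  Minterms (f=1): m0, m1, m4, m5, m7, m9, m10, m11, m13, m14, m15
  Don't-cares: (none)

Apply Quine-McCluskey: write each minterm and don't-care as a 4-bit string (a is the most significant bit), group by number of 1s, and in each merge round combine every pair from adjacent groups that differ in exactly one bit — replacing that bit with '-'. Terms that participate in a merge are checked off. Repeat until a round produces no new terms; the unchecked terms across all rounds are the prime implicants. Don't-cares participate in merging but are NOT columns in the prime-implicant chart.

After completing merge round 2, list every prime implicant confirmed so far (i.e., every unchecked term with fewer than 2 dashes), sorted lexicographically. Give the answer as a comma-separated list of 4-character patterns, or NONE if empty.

NONE

Round 0: 0000✓ 0001✓ 0100✓ 0101✓ 0111✓ 1001✓ 1010✓ 1011✓ 1101✓ 1110✓ 1111✓
Round 1: -001✓ -101✓ -111✓ 0-00✓ 0-01✓ 000-✓ 01-1✓ 010-✓ 1-01✓ 1-10✓ 1-11✓ 10-1✓ 101-✓ 11-1✓ 111-✓
Round 2: --01 -1-1 0-0- 1--1 1-1-
PIs = {--01, -1-1, 0-0-, 1--1, 1-1-}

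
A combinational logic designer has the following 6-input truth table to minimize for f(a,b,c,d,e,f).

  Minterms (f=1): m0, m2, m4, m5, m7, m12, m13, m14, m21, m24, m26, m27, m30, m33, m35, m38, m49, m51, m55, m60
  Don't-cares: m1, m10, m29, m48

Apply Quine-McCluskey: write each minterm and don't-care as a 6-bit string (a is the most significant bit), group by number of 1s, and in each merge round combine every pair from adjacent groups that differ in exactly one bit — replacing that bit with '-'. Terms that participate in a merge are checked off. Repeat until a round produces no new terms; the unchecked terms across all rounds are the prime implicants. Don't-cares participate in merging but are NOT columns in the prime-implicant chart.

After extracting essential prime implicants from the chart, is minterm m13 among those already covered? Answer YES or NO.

Round 0: 000000✓ 000001✓ 000010✓ 000100✓ 000101✓ 000111✓ 001010✓ 001100✓ 001101✓ 001110✓ 010101✓ 011000✓ 011010✓ 011011✓ 011101✓ 011110✓ 100001✓ 100011✓ 100110 110000✓ 110001✓ 110011✓ 110111✓ 111100
Round 1: -00001 0-0101✓ 0-1010✓ 0-1101✓ 0-1110✓ 00-010 00-100✓ 00-101✓ 000-00✓ 000-01✓ 0000-0 00000-✓ 0001-1 00010-✓ 001-10✓ 0011-0 00110-✓ 01-101✓ 011-10✓ 0110-0 01101- 1-0001✓ 1-0011✓ 1000-1✓ 110-11 1100-1✓ 11000-
Round 2: 0--101 0-1-10 00-10- 000-0- 1-00-1
PIs = {-00001, 0--101, 0-1-10, 00-010, 00-10-, 000-0-, 0000-0, 0001-1, 0011-0, 0110-0, 01101-, 1-00-1, 100110, 110-11, 11000-, 111100}
Coverage chart:
  m0: 000-0-,0000-0
  m2: 00-010,0000-0
  m4: 00-10-,000-0-
  m5: 0--101,00-10-,000-0-,0001-1
  m7: 0001-1 ←essential
  m12: 00-10-,0011-0
  m13: 0--101,00-10-
  m14: 0-1-10,0011-0
  m21: 0--101 ←essential
  m24: 0110-0 ←essential
  m26: 0-1-10,0110-0,01101-
  m27: 01101- ←essential
  m30: 0-1-10 ←essential
  m33: -00001,1-00-1
  m35: 1-00-1 ←essential
  m38: 100110 ←essential
  m49: 1-00-1,11000-
  m51: 1-00-1,110-11
  m55: 110-11 ←essential
  m60: 111100 ←essential
Essential: 0--101, 0-1-10, 0001-1, 0110-0, 01101-, 1-00-1, 100110, 110-11, 111100

YES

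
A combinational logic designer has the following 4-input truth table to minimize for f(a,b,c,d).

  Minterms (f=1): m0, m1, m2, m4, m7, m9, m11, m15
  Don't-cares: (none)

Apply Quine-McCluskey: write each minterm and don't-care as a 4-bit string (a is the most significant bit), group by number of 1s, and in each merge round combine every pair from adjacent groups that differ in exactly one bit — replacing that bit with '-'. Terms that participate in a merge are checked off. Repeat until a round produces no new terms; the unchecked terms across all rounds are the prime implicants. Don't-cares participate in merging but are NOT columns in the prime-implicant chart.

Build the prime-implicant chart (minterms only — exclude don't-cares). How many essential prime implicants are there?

Round 0: 0000✓ 0001✓ 0010✓ 0100✓ 0111✓ 1001✓ 1011✓ 1111✓
Round 1: -001 -111 0-00 00-0 000- 1-11 10-1
PIs = {-001, -111, 0-00, 00-0, 000-, 1-11, 10-1}
Coverage chart:
  m0: 0-00,00-0,000-
  m1: -001,000-
  m2: 00-0 ←essential
  m4: 0-00 ←essential
  m7: -111 ←essential
  m9: -001,10-1
  m11: 1-11,10-1
  m15: -111,1-11
Essential: -111, 0-00, 00-0

3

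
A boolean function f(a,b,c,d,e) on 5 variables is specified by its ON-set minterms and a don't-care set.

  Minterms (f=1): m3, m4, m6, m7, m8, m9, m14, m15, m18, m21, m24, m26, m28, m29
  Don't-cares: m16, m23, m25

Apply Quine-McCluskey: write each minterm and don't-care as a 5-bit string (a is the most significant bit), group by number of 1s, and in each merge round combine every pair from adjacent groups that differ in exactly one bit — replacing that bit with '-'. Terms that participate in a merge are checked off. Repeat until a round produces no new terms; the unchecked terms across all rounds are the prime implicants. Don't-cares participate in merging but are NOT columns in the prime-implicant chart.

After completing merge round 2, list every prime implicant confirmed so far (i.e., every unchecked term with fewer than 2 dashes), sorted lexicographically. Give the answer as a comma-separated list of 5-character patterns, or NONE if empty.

-0111, 00-11, 001-0, 1-101, 101-1

[col 0] 00011*, 00100*, 00110*, 00111*, 01000*, 01001*, 01110*, 01111*, 10000*, 10010*, 10101*, 10111*, 11000*, 11001*, 11010*, 11100*, 11101*
[col 1] -0111, -1000*, -1001*, 0-110*, 0-111*, 00-11, 001-0, 0011-*, 0100-*, 0111-*, 1-000*, 1-010*, 1-101, 100-0*, 101-1, 11-00*, 11-01*, 110-0*, 1100-*, 1110-*
[col 2] -100-, 0-11-, 1-0-0, 11-0-
Prime implicants: -0111, -100-, 0-11-, 00-11, 001-0, 1-0-0, 1-101, 101-1, 11-0-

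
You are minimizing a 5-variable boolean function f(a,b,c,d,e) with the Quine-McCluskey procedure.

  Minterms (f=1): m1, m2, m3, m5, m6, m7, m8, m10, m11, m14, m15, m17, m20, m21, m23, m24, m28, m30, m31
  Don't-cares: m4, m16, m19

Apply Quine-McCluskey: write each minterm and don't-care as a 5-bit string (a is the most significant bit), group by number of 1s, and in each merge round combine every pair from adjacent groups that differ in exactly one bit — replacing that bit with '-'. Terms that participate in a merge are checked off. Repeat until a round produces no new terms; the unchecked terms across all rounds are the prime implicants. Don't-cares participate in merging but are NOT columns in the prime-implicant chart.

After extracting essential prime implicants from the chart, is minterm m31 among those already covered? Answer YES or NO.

NO

Round 0: 00001✓ 00010✓ 00011✓ 00100✓ 00101✓ 00110✓ 00111✓ 01000✓ 01010✓ 01011✓ 01110✓ 01111✓ 10000✓ 10001✓ 10011✓ 10100✓ 10101✓ 10111✓ 11000✓ 11100✓ 11110✓ 11111✓
Round 1: -0001✓ -0011✓ -0100✓ -0101✓ -0111✓ -1000 -1110✓ -1111✓ 0-010✓ 0-011✓ 0-110✓ 0-111✓ 00-01✓ 00-10✓ 00-11✓ 000-1✓ 0001-✓ 001-0✓ 001-1✓ 0010-✓ 0011-✓ 01-10✓ 01-11✓ 010-0 0101-✓ 0111-✓ 1-000✓ 1-100✓ 1-111✓ 10-00✓ 10-01✓ 10-11✓ 100-1✓ 1000-✓ 101-1✓ 1010-✓ 11-00✓ 111-0 1111-✓
Round 2: --111 -0-01✓ -0-11✓ -00-1✓ -01-1✓ -010- -111- 0--10✓ 0--11✓ 0-01-✓ 0-11-✓ 00--1✓ 00-1-✓ 001-- 01-1-✓ 1--00 10--1✓ 10-0-
Round 3: -0--1 0--1-
PIs = {--111, -0--1, -010-, -1000, -111-, 0--1-, 001--, 010-0, 1--00, 10-0-, 111-0}
Coverage chart:
  m1: -0--1 ←essential
  m2: 0--1- ←essential
  m3: -0--1,0--1-
  m5: -0--1,-010-,001--
  m6: 0--1-,001--
  m7: --111,-0--1,0--1-,001--
  m8: -1000,010-0
  m10: 0--1-,010-0
  m11: 0--1- ←essential
  m14: -111-,0--1-
  m15: --111,-111-,0--1-
  m17: -0--1,10-0-
  m20: -010-,1--00,10-0-
  m21: -0--1,-010-,10-0-
  m23: --111,-0--1
  m24: -1000,1--00
  m28: 1--00,111-0
  m30: -111-,111-0
  m31: --111,-111-
Essential: -0--1, 0--1-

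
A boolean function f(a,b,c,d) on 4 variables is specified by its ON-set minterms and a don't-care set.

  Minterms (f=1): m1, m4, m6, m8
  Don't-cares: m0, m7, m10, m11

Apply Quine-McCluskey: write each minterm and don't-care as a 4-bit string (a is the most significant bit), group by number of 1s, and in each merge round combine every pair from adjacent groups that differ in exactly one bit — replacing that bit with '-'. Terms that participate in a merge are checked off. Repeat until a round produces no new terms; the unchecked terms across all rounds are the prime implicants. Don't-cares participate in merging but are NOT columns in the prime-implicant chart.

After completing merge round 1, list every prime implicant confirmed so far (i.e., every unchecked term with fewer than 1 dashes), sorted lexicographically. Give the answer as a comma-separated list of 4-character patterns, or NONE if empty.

NONE

Round 0: 0000✓ 0001✓ 0100✓ 0110✓ 0111✓ 1000✓ 1010✓ 1011✓
Round 1: -000 0-00 000- 01-0 011- 10-0 101-
PIs = {-000, 0-00, 000-, 01-0, 011-, 10-0, 101-}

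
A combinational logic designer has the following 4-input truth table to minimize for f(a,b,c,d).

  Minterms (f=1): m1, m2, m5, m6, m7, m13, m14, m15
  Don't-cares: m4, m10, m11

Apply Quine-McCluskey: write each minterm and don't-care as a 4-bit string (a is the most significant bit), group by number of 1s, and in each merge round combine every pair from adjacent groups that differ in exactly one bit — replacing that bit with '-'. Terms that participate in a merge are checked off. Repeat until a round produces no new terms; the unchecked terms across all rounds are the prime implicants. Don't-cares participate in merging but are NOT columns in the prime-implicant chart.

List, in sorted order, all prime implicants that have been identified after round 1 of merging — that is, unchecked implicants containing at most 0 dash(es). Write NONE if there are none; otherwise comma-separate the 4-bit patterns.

NONE

size-2^0 implicants → 0001(✓)  0010(✓)  0100(✓)  0101(✓)  0110(✓)  0111(✓)  1010(✓)  1011(✓)  1101(✓)  1110(✓)  1111(✓)
size-2^1 implicants → -010(✓)  -101(✓)  -110(✓)  -111(✓)  0-01  0-10(✓)  01-0(✓)  01-1(✓)  010-(✓)  011-(✓)  1-10(✓)  1-11(✓)  101-(✓)  11-1(✓)  111-(✓)
size-2^2 implicants → --10  -1-1  -11-  01--  1-1-
Unchecked terms (primes): --10, -1-1, -11-, 0-01, 01--, 1-1-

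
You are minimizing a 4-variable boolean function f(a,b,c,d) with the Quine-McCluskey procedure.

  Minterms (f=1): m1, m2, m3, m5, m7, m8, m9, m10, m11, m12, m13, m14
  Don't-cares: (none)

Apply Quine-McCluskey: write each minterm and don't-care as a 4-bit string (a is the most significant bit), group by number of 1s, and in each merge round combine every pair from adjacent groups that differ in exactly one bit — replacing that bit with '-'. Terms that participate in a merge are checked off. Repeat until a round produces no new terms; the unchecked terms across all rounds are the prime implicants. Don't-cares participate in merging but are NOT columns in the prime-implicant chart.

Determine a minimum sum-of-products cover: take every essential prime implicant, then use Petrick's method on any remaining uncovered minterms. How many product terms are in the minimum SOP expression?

4

[col 0] 0001*, 0010*, 0011*, 0101*, 0111*, 1000*, 1001*, 1010*, 1011*, 1100*, 1101*, 1110*
[col 1] -001*, -010*, -011*, -101*, 0-01*, 0-11*, 00-1*, 001-*, 01-1*, 1-00*, 1-01*, 1-10*, 10-0*, 10-1*, 100-*, 101-*, 11-0*, 110-*
[col 2] --01, -0-1, -01-, 0--1, 1--0, 1-0-, 10--
Prime implicants: --01, -0-1, -01-, 0--1, 1--0, 1-0-, 10--
PI chart (minterm → PIs covering it):
  1 | --01,-0-1,0--1
  2 | -01-  (sole → essential)
  3 | -0-1,-01-,0--1
  5 | --01,0--1
  7 | 0--1  (sole → essential)
  8 | 1--0,1-0-,10--
  9 | --01,-0-1,1-0-,10--
  10 | -01-,1--0,10--
  11 | -0-1,-01-,10--
  12 | 1--0,1-0-
  13 | --01,1-0-
  14 | 1--0  (sole → essential)
Essential prime implicants: -01-, 0--1, 1--0
Petrick residual → --01
Minimum SOP uses 4 PIs: c'd + b'c + a'd + ad'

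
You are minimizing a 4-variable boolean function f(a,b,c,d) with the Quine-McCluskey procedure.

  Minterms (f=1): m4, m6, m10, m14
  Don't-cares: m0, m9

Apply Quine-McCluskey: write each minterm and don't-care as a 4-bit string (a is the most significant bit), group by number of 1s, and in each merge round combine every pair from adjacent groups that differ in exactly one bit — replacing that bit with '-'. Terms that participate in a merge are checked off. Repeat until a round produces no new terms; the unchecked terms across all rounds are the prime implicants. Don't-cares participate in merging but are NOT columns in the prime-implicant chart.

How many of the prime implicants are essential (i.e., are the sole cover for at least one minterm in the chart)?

1

Round 0: 0000✓ 0100✓ 0110✓ 1001 1010✓ 1110✓
Round 1: -110 0-00 01-0 1-10
PIs = {-110, 0-00, 01-0, 1-10, 1001}
Coverage chart:
  m4: 0-00,01-0
  m6: -110,01-0
  m10: 1-10 ←essential
  m14: -110,1-10
Essential: 1-10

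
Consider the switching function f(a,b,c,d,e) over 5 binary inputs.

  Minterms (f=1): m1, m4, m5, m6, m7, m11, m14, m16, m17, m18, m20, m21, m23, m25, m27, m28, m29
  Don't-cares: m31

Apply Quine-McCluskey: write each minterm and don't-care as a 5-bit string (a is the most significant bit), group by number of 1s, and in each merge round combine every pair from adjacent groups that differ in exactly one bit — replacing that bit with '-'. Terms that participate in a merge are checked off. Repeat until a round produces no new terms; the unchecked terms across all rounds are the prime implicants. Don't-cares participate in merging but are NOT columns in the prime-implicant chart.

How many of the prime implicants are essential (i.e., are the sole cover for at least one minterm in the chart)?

[col 0] 00001*, 00100*, 00101*, 00110*, 00111*, 01011*, 01110*, 10000*, 10001*, 10010*, 10100*, 10101*, 10111*, 11001*, 11011*, 11100*, 11101*, 11111*
[col 1] -0001*, -0100*, -0101*, -0111*, -1011, 0-110, 00-01*, 001-0*, 001-1*, 0010-*, 0011-*, 1-001*, 1-100*, 1-101*, 1-111*, 10-00*, 10-01*, 100-0, 1000-*, 101-1*, 1010-*, 11-01*, 11-11*, 110-1*, 111-1*, 1110-*
[col 2] -0-01, -01-1, -010-, 001--, 1--01, 1-1-1, 1-10-, 10-0-, 11--1
Prime implicants: -0-01, -01-1, -010-, -1011, 0-110, 001--, 1--01, 1-1-1, 1-10-, 10-0-, 100-0, 11--1
PI chart (minterm → PIs covering it):
  1 | -0-01  (sole → essential)
  4 | -010-,001--
  5 | -0-01,-01-1,-010-,001--
  6 | 0-110,001--
  7 | -01-1,001--
  11 | -1011  (sole → essential)
  14 | 0-110  (sole → essential)
  16 | 10-0-,100-0
  17 | -0-01,1--01,10-0-
  18 | 100-0  (sole → essential)
  20 | -010-,1-10-,10-0-
  21 | -0-01,-01-1,-010-,1--01,1-1-1,1-10-,10-0-
  23 | -01-1,1-1-1
  25 | 1--01,11--1
  27 | -1011,11--1
  28 | 1-10-  (sole → essential)
  29 | 1--01,1-1-1,1-10-,11--1
Essential prime implicants: -0-01, -1011, 0-110, 1-10-, 100-0

5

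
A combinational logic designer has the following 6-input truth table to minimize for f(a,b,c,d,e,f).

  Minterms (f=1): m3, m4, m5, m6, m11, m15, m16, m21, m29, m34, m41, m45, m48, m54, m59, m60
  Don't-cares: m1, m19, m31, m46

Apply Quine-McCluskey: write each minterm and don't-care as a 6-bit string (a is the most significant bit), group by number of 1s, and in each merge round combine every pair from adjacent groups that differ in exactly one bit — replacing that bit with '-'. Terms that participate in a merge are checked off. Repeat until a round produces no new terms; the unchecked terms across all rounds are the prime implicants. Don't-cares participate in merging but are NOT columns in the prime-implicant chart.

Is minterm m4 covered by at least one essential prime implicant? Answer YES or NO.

YES

Round 0: 000001✓ 000011✓ 000100✓ 000101✓ 000110✓ 001011✓ 001111✓ 010000✓ 010011✓ 010101✓ 011101✓ 011111✓ 100010 101001✓ 101101✓ 101110 110000✓ 110110 111011 111100
Round 1: -10000 0-0011 0-0101 0-1111 00-011 000-01 0000-1 0001-0 00010- 001-11 01-101 0111-1 101-01
PIs = {-10000, 0-0011, 0-0101, 0-1111, 00-011, 000-01, 0000-1, 0001-0, 00010-, 001-11, 01-101, 0111-1, 100010, 101-01, 101110, 110110, 111011, 111100}
Coverage chart:
  m3: 0-0011,00-011,0000-1
  m4: 0001-0,00010-
  m5: 0-0101,000-01,00010-
  m6: 0001-0 ←essential
  m11: 00-011,001-11
  m15: 0-1111,001-11
  m16: -10000 ←essential
  m21: 0-0101,01-101
  m29: 01-101,0111-1
  m34: 100010 ←essential
  m41: 101-01 ←essential
  m45: 101-01 ←essential
  m48: -10000 ←essential
  m54: 110110 ←essential
  m59: 111011 ←essential
  m60: 111100 ←essential
Essential: -10000, 0001-0, 100010, 101-01, 110110, 111011, 111100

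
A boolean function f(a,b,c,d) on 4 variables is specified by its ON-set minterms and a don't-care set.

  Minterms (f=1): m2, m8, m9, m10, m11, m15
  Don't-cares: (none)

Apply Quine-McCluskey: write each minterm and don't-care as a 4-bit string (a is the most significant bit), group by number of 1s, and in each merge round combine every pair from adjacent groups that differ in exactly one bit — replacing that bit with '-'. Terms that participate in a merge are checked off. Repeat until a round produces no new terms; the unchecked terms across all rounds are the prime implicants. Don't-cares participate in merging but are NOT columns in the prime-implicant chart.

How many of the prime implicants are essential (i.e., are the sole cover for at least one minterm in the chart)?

Round 0: 0010✓ 1000✓ 1001✓ 1010✓ 1011✓ 1111✓
Round 1: -010 1-11 10-0✓ 10-1✓ 100-✓ 101-✓
Round 2: 10--
PIs = {-010, 1-11, 10--}
Coverage chart:
  m2: -010 ←essential
  m8: 10-- ←essential
  m9: 10-- ←essential
  m10: -010,10--
  m11: 1-11,10--
  m15: 1-11 ←essential
Essential: -010, 1-11, 10--

3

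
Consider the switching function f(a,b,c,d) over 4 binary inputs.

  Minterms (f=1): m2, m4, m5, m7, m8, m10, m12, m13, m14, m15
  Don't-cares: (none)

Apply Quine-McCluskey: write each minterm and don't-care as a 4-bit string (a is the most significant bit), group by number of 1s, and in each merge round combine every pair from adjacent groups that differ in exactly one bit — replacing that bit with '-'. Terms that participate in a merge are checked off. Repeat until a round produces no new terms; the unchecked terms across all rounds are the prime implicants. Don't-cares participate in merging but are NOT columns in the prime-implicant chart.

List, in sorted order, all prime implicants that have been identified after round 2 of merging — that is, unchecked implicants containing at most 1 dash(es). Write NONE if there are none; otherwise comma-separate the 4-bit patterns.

Round 0: 0010✓ 0100✓ 0101✓ 0111✓ 1000✓ 1010✓ 1100✓ 1101✓ 1110✓ 1111✓
Round 1: -010 -100✓ -101✓ -111✓ 01-1✓ 010-✓ 1-00✓ 1-10✓ 10-0✓ 11-0✓ 11-1✓ 110-✓ 111-✓
Round 2: -1-1 -10- 1--0 11--
PIs = {-010, -1-1, -10-, 1--0, 11--}

-010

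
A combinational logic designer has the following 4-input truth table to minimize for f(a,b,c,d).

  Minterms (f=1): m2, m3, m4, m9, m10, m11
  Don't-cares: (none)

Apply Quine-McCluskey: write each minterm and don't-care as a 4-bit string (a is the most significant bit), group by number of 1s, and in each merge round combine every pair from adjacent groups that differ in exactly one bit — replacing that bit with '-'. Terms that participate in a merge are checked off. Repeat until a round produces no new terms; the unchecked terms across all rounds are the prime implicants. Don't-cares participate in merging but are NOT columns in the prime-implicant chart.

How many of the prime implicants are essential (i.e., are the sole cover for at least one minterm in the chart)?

[col 0] 0010*, 0011*, 0100, 1001*, 1010*, 1011*
[col 1] -010*, -011*, 001-*, 10-1, 101-*
[col 2] -01-
Prime implicants: -01-, 0100, 10-1
PI chart (minterm → PIs covering it):
  2 | -01-  (sole → essential)
  3 | -01-  (sole → essential)
  4 | 0100  (sole → essential)
  9 | 10-1  (sole → essential)
  10 | -01-  (sole → essential)
  11 | -01-,10-1
Essential prime implicants: -01-, 0100, 10-1

3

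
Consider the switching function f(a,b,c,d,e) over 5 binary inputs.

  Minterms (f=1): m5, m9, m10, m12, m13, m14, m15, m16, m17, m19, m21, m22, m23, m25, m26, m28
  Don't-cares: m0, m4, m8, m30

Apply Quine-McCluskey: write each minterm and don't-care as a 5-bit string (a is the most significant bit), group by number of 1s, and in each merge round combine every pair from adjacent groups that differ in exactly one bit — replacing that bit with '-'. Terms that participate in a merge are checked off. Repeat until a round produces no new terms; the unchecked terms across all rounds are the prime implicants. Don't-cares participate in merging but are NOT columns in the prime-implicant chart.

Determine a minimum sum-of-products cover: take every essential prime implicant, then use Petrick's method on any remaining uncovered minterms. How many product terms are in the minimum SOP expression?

[col 0] 00000*, 00100*, 00101*, 01000*, 01001*, 01010*, 01100*, 01101*, 01110*, 01111*, 10000*, 10001*, 10011*, 10101*, 10110*, 10111*, 11001*, 11010*, 11100*, 11110*
[col 1] -0000, -0101, -1001, -1010*, -1100*, -1110*, 0-000*, 0-100*, 0-101*, 00-00*, 0010-*, 01-00*, 01-01*, 01-10*, 010-0*, 0100-*, 011-0*, 011-1*, 0110-*, 0111-*, 1-001, 1-110, 10-01*, 10-11*, 100-1*, 1000-, 101-1*, 1011-, 11-10*, 111-0*
[col 2] -1-10, -11-0, 0--00, 0-10-, 01--0, 01-0-, 011--, 10--1
Prime implicants: -0000, -0101, -1-10, -1001, -11-0, 0--00, 0-10-, 01--0, 01-0-, 011--, 1-001, 1-110, 10--1, 1000-, 1011-
PI chart (minterm → PIs covering it):
  5 | -0101,0-10-
  9 | -1001,01-0-
  10 | -1-10,01--0
  12 | -11-0,0--00,0-10-,01--0,01-0-,011--
  13 | 0-10-,01-0-,011--
  14 | -1-10,-11-0,01--0,011--
  15 | 011--  (sole → essential)
  16 | -0000,1000-
  17 | 1-001,10--1,1000-
  19 | 10--1  (sole → essential)
  21 | -0101,10--1
  22 | 1-110,1011-
  23 | 10--1,1011-
  25 | -1001,1-001
  26 | -1-10  (sole → essential)
  28 | -11-0  (sole → essential)
Essential prime implicants: -1-10, -11-0, 011--, 10--1
Petrick residual → -0000, -0101, -1001, 1-110
Minimum SOP uses 8 PIs: b'c'd'e' + b'cd'e + bde' + bc'd'e + bce' + a'bc + acde' + ab'e

8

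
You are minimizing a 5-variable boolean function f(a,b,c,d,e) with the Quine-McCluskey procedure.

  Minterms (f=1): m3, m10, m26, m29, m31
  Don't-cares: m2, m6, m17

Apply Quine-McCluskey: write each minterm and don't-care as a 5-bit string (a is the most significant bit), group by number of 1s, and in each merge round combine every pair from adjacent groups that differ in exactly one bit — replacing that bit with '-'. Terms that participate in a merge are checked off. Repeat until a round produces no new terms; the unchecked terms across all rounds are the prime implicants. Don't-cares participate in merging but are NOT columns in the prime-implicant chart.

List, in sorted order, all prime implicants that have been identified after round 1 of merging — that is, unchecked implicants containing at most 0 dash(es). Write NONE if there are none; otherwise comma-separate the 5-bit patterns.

10001

size-2^0 implicants → 00010(✓)  00011(✓)  00110(✓)  01010(✓)  10001  11010(✓)  11101(✓)  11111(✓)
size-2^1 implicants → -1010  0-010  00-10  0001-  111-1
Unchecked terms (primes): -1010, 0-010, 00-10, 0001-, 10001, 111-1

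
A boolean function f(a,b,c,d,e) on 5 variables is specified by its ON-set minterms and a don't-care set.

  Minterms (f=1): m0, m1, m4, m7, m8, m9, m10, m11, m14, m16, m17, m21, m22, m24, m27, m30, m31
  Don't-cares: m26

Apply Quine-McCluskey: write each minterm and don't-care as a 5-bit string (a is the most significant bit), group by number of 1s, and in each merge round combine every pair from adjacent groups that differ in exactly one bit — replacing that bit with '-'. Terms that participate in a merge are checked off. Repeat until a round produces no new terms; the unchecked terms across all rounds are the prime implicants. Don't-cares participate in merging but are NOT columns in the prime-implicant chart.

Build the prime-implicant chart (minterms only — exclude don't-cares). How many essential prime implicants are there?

Round 0: 00000✓ 00001✓ 00100✓ 00111 01000✓ 01001✓ 01010✓ 01011✓ 01110✓ 10000✓ 10001✓ 10101✓ 10110✓ 11000✓ 11010✓ 11011✓ 11110✓ 11111✓
Round 1: -0000✓ -0001✓ -1000✓ -1010✓ -1011✓ -1110✓ 0-000✓ 0-001✓ 00-00 0000-✓ 01-10✓ 010-0✓ 010-1✓ 0100-✓ 0101-✓ 1-000✓ 1-110 10-01 1000-✓ 11-10✓ 11-11✓ 110-0✓ 1101-✓ 1111-✓
Round 2: --000 -000- -1-10 -10-0 -101- 0-00- 010-- 11-1-
PIs = {--000, -000-, -1-10, -10-0, -101-, 0-00-, 00-00, 00111, 010--, 1-110, 10-01, 11-1-}
Coverage chart:
  m0: --000,-000-,0-00-,00-00
  m1: -000-,0-00-
  m4: 00-00 ←essential
  m7: 00111 ←essential
  m8: --000,-10-0,0-00-,010--
  m9: 0-00-,010--
  m10: -1-10,-10-0,-101-,010--
  m11: -101-,010--
  m14: -1-10 ←essential
  m16: --000,-000-
  m17: -000-,10-01
  m21: 10-01 ←essential
  m22: 1-110 ←essential
  m24: --000,-10-0
  m27: -101-,11-1-
  m30: -1-10,1-110,11-1-
  m31: 11-1- ←essential
Essential: -1-10, 00-00, 00111, 1-110, 10-01, 11-1-

6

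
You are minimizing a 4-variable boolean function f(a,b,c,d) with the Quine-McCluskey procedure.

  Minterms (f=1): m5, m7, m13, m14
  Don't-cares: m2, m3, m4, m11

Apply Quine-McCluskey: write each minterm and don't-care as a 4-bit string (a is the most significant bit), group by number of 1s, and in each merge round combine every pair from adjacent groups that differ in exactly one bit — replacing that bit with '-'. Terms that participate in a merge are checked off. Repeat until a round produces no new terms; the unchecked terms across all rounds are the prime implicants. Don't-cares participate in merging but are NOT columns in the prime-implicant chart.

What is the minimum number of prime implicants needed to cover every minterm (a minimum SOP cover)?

3

Round 0: 0010✓ 0011✓ 0100✓ 0101✓ 0111✓ 1011✓ 1101✓ 1110
Round 1: -011 -101 0-11 001- 01-1 010-
PIs = {-011, -101, 0-11, 001-, 01-1, 010-, 1110}
Coverage chart:
  m5: -101,01-1,010-
  m7: 0-11,01-1
  m13: -101 ←essential
  m14: 1110 ←essential
Essential: -101, 1110
Petrick residual → 0-11
Min cover (3 terms): bc'd + a'cd + abcd'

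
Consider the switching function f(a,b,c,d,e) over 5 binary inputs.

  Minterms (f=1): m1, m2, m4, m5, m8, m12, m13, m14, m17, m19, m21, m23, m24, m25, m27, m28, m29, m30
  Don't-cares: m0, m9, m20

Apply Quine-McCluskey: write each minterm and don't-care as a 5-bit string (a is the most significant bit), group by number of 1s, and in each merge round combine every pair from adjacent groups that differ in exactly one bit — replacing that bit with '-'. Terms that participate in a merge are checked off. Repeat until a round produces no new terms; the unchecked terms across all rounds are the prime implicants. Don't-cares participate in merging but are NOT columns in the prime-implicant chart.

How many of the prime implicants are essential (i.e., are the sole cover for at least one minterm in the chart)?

5

Round 0: 00000✓ 00001✓ 00010✓ 00100✓ 00101✓ 01000✓ 01001✓ 01100✓ 01101✓ 01110✓ 10001✓ 10011✓ 10100✓ 10101✓ 10111✓ 11000✓ 11001✓ 11011✓ 11100✓ 11101✓ 11110✓
Round 1: -0001✓ -0100✓ -0101✓ -1000✓ -1001✓ -1100✓ -1101✓ -1110✓ 0-000✓ 0-001✓ 0-100✓ 0-101✓ 00-00✓ 00-01✓ 000-0 0000-✓ 0010-✓ 01-00✓ 01-01✓ 0100-✓ 011-0✓ 0110-✓ 1-001✓ 1-011✓ 1-100✓ 1-101✓ 10-01✓ 10-11✓ 100-1✓ 101-1✓ 1010-✓ 11-00✓ 11-01✓ 110-1✓ 1100-✓ 111-0✓ 1110-✓
Round 2: --001✓ --100✓ --101✓ -0-01✓ -010-✓ -1-00✓ -1-01✓ -100-✓ -11-0 -110-✓ 0--00✓ 0--01✓ 0-00-✓ 0-10-✓ 00-0-✓ 01-0-✓ 1--01✓ 1-0-1 1-10-✓ 10--1 11-0-✓
Round 3: ---01 --10- -1-0- 0--0-
PIs = {---01, --10-, -1-0-, -11-0, 0--0-, 000-0, 1-0-1, 10--1}
Coverage chart:
  m1: ---01,0--0-
  m2: 000-0 ←essential
  m4: --10-,0--0-
  m5: ---01,--10-,0--0-
  m8: -1-0-,0--0-
  m12: --10-,-1-0-,-11-0,0--0-
  m13: ---01,--10-,-1-0-,0--0-
  m14: -11-0 ←essential
  m17: ---01,1-0-1,10--1
  m19: 1-0-1,10--1
  m21: ---01,--10-,10--1
  m23: 10--1 ←essential
  m24: -1-0- ←essential
  m25: ---01,-1-0-,1-0-1
  m27: 1-0-1 ←essential
  m28: --10-,-1-0-,-11-0
  m29: ---01,--10-,-1-0-
  m30: -11-0 ←essential
Essential: -1-0-, -11-0, 000-0, 1-0-1, 10--1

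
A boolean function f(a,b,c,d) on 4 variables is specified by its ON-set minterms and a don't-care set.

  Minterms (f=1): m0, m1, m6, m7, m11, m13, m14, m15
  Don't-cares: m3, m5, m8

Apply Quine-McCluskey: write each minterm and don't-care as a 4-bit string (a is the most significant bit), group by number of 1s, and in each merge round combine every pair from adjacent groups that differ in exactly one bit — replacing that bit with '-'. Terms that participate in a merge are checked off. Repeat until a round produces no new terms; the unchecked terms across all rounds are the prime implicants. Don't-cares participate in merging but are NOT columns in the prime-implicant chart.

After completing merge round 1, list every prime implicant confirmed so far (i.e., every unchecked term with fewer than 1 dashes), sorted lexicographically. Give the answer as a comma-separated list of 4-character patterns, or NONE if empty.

size-2^0 implicants → 0000(✓)  0001(✓)  0011(✓)  0101(✓)  0110(✓)  0111(✓)  1000(✓)  1011(✓)  1101(✓)  1110(✓)  1111(✓)
size-2^1 implicants → -000  -011(✓)  -101(✓)  -110(✓)  -111(✓)  0-01(✓)  0-11(✓)  00-1(✓)  000-  01-1(✓)  011-(✓)  1-11(✓)  11-1(✓)  111-(✓)
size-2^2 implicants → --11  -1-1  -11-  0--1
Unchecked terms (primes): --11, -000, -1-1, -11-, 0--1, 000-

NONE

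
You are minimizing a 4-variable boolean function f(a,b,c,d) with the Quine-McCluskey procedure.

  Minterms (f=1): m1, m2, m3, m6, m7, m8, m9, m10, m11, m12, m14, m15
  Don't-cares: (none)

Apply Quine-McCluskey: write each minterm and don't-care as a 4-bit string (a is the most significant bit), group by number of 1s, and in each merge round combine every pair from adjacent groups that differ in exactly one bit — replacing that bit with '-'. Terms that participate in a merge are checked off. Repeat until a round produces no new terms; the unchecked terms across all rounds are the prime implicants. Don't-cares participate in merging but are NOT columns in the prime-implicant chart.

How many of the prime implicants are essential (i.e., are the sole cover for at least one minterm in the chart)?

[col 0] 0001*, 0010*, 0011*, 0110*, 0111*, 1000*, 1001*, 1010*, 1011*, 1100*, 1110*, 1111*
[col 1] -001*, -010*, -011*, -110*, -111*, 0-10*, 0-11*, 00-1*, 001-*, 011-*, 1-00*, 1-10*, 1-11*, 10-0*, 10-1*, 100-*, 101-*, 11-0*, 111-*
[col 2] --10*, --11*, -0-1, -01-*, -11-*, 0-1-*, 1--0, 1-1-*, 10--
[col 3] --1-
Prime implicants: --1-, -0-1, 1--0, 10--
PI chart (minterm → PIs covering it):
  1 | -0-1  (sole → essential)
  2 | --1-  (sole → essential)
  3 | --1-,-0-1
  6 | --1-  (sole → essential)
  7 | --1-  (sole → essential)
  8 | 1--0,10--
  9 | -0-1,10--
  10 | --1-,1--0,10--
  11 | --1-,-0-1,10--
  12 | 1--0  (sole → essential)
  14 | --1-,1--0
  15 | --1-  (sole → essential)
Essential prime implicants: --1-, -0-1, 1--0

3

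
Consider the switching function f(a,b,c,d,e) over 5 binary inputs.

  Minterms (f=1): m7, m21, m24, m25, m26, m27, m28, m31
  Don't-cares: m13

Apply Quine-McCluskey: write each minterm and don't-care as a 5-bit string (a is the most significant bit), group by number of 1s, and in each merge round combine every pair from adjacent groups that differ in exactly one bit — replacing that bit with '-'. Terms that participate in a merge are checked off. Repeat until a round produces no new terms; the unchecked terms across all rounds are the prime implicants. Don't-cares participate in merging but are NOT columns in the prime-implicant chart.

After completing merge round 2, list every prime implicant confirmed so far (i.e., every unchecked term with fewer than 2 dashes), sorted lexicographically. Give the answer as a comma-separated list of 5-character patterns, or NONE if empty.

Round 0: 00111 01101 10101 11000✓ 11001✓ 11010✓ 11011✓ 11100✓ 11111✓
Round 1: 11-00 11-11 110-0✓ 110-1✓ 1100-✓ 1101-✓
Round 2: 110--
PIs = {00111, 01101, 10101, 11-00, 11-11, 110--}

00111, 01101, 10101, 11-00, 11-11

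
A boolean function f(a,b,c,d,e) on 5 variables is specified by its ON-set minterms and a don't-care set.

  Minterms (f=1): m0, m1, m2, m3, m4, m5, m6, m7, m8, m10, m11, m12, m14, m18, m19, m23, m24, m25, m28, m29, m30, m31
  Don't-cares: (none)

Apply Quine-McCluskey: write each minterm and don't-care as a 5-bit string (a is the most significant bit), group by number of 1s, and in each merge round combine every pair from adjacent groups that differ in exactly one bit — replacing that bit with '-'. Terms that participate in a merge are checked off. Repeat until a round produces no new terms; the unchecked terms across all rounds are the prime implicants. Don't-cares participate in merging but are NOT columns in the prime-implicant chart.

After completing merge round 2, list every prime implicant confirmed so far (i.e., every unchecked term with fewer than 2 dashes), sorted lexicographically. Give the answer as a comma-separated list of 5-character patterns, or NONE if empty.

Round 0: 00000✓ 00001✓ 00010✓ 00011✓ 00100✓ 00101✓ 00110✓ 00111✓ 01000✓ 01010✓ 01011✓ 01100✓ 01110✓ 10010✓ 10011✓ 10111✓ 11000✓ 11001✓ 11100✓ 11101✓ 11110✓ 11111✓
Round 1: -0010✓ -0011✓ -0111✓ -1000✓ -1100✓ -1110✓ 0-000✓ 0-010✓ 0-011✓ 0-100✓ 0-110✓ 00-00✓ 00-01✓ 00-10✓ 00-11✓ 000-0✓ 000-1✓ 0000-✓ 0001-✓ 001-0✓ 001-1✓ 0010-✓ 0011-✓ 01-00✓ 01-10✓ 010-0✓ 0101-✓ 011-0✓ 1-111 10-11✓ 1001-✓ 11-00✓ 11-01✓ 1100-✓ 111-0✓ 111-1✓ 1110-✓ 1111-✓
Round 2: -0-11 -001- -1-00 -11-0 0--00✓ 0--10✓ 0-0-0✓ 0-01- 0-1-0✓ 00--0✓ 00--1✓ 00-0-✓ 00-1-✓ 000--✓ 001--✓ 01--0✓ 11-0- 111--
Round 3: 0---0 00---
PIs = {-0-11, -001-, -1-00, -11-0, 0---0, 0-01-, 00---, 1-111, 11-0-, 111--}

1-111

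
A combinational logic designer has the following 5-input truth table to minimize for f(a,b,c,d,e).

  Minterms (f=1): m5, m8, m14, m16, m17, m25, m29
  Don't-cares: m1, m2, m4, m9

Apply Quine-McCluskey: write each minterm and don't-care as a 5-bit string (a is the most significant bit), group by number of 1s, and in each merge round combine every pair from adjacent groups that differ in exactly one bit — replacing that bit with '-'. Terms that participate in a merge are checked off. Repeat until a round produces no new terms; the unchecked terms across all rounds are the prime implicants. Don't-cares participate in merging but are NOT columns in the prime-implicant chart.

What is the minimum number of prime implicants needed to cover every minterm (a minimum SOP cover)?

5

size-2^0 implicants → 00001(✓)  00010  00100(✓)  00101(✓)  01000(✓)  01001(✓)  01110  10000(✓)  10001(✓)  11001(✓)  11101(✓)
size-2^1 implicants → -0001(✓)  -1001(✓)  0-001(✓)  00-01  0010-  0100-  1-001(✓)  1000-  11-01
size-2^2 implicants → --001
Unchecked terms (primes): --001, 00-01, 00010, 0010-, 0100-, 01110, 1000-, 11-01
Minterm coverage:
  m5 ⊆ 00-01,0010-
  m8 ⊆ 0100- [E]
  m14 ⊆ 01110 [E]
  m16 ⊆ 1000- [E]
  m17 ⊆ --001,1000-
  m25 ⊆ --001,11-01
  m29 ⊆ 11-01 [E]
E = {0100-, 01110, 1000-, 11-01}
Petrick residual → 00-01
Cover = a'b'd'e + a'bc'd' + a'bcde' + ab'c'd' + abd'e  |cover|=5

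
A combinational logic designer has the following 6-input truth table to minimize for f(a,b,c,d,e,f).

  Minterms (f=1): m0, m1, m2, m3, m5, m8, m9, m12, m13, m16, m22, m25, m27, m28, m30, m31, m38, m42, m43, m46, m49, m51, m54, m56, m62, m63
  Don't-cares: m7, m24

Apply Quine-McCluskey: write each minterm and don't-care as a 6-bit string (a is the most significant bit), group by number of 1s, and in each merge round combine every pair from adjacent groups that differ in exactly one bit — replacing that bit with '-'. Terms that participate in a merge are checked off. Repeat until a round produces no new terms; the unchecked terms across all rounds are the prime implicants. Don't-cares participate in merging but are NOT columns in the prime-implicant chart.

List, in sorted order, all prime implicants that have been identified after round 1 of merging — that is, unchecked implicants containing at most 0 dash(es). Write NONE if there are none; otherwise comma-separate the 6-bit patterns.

Round 0: 000000✓ 000001✓ 000010✓ 000011✓ 000101✓ 000111✓ 001000✓ 001001✓ 001100✓ 001101✓ 010000✓ 010110✓ 011000✓ 011001✓ 011011✓ 011100✓ 011110✓ 011111✓ 100110✓ 101010✓ 101011✓ 101110✓ 110001✓ 110011✓ 110110✓ 111000✓ 111110✓ 111111✓
Round 1: -10110✓ -11000 -11110✓ -11111✓ 0-0000✓ 0-1000✓ 0-1001✓ 0-1100✓ 00-000✓ 00-001✓ 00-101✓ 000-01✓ 000-11✓ 0000-0✓ 0000-1✓ 00000-✓ 00001-✓ 0001-1✓ 001-00✓ 001-01✓ 00100-✓ 00110-✓ 01-000✓ 01-110✓ 011-00✓ 011-11 0110-1 01100-✓ 0111-0 01111-✓ 1-0110✓ 1-1110✓ 10-110✓ 101-10 10101- 11-110✓ 1100-1 11111-✓
Round 2: -1-110 -1111- 0--000 0-1-00 0-100- 00--01 00-00- 000--1 0000-- 001-0- 1--110
PIs = {-1-110, -11000, -1111-, 0--000, 0-1-00, 0-100-, 00--01, 00-00-, 000--1, 0000--, 001-0-, 011-11, 0110-1, 0111-0, 1--110, 101-10, 10101-, 1100-1}

NONE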